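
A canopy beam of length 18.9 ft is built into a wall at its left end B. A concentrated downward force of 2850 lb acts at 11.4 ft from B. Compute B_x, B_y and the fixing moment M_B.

B_x = 0, B_y = 2850 lb, M_B = 32490 lb·ft

ΣF_x = 0: B_x = 0.
ΣF_y = 0: B_y − 2850 = 0 → B_y = 2850 lb.
ΣM about B: M_B − 2850·11.4 = 0 → M_B = 32490 lb·ft.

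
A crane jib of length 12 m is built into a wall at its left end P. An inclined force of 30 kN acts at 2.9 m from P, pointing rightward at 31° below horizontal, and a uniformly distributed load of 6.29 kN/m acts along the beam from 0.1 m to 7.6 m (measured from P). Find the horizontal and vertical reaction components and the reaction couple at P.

P_x = -25.72 kN, P_y = 62.63 kN, M_P = 226.4 kN·m

Resultant of the distributed load: 6.29 × 7.5 = 47.175 kN at 3.85 m from P.
ΣF_x = 0: P_x + 30·cos31° = 0 → P_x = -25.72 kN.
ΣF_y = 0: P_y − 30·sin31° − 6.29·7.5 = 0 → P_y = 62.63 kN.
ΣM about P: M_P − 30·sin31°·2.9 − (6.29·7.5)·3.85 = 0 → M_P = 226.4 kN·m.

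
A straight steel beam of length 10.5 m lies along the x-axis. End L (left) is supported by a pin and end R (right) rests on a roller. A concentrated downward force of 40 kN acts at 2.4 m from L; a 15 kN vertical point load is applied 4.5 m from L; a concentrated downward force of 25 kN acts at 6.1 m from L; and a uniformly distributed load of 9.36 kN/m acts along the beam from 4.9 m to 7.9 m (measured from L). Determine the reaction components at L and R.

Resultant of the distributed load: 9.36 × 3 = 28.08 kN at 6.4 m from L.
Moments about L: R_y·10.5 − 40·2.4 − 15·4.5 − 25·6.1 − (9.36·3)·6.4 = 0 → R_y = 495.712/10.5 = 47.2107 ≈ 47.21 kN.
ΣF_y = 0: L_y + 47.2107 − 40 − 15 − 25 − 9.36·3 = 0 → L_y = 60.87 kN.
ΣF_x = 0: no horizontal applied forces, so L_x = 0.

L_x = 0, L_y = 60.87 kN, R_y = 47.21 kN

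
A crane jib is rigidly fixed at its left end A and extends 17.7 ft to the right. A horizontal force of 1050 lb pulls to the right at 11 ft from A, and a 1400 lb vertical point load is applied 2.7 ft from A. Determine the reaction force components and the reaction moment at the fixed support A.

ΣF_x = 0: A_x + 1050 = 0 → A_x = -1050 lb.
ΣF_y = 0: A_y − 1400 = 0 → A_y = 1400 lb.
ΣM about A: M_A − 1400·2.7 = 0 → M_A = 3780 lb·ft.

A_x = -1050 lb, A_y = 1400 lb, M_A = 3780 lb·ft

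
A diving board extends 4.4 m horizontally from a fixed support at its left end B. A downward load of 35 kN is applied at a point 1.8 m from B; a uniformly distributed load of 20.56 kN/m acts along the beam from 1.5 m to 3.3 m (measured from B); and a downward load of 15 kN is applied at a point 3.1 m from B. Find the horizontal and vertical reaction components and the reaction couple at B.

Resultant of the distributed load: 20.56 × 1.8 = 37.008 kN at 2.4 m from B.
ΣF_x = 0: B_x = 0.
ΣF_y = 0: B_y − 35 − 20.56·1.8 − 15 = 0 → B_y = 87.01 kN.
ΣM about B: M_B − 35·1.8 − (20.56·1.8)·2.4 − 15·3.1 = 0 → M_B = 198.3 kN·m.

B_x = 0, B_y = 87.01 kN, M_B = 198.3 kN·m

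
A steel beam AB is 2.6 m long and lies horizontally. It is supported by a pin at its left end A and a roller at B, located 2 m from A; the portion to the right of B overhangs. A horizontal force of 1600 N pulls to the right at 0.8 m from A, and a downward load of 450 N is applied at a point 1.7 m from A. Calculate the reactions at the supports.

A_x = -1600 N, A_y = 67.50 N, B_y = 382.5 N

ΣM about A: B_y·2 − 450·1.7 = 0 → B_y = 765/2 = 382.5 N.
ΣF_y = 0: A_y + 382.5 − 450 = 0 → A_y = 67.50 N.
ΣF_x = 0: A_x + 1600 = 0 → A_x = -1600 N.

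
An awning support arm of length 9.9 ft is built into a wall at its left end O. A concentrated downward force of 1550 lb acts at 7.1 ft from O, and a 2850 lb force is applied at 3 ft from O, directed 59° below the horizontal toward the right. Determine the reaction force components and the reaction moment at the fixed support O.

O_x = -1468 lb, O_y = 3993 lb, M_O = 18330 lb·ft

ΣF_x = 0: O_x + 2850·cos59° = 0 → O_x = -1468 lb.
ΣF_y = 0: O_y − 1550 − 2850·sin59° = 0 → O_y = 3993 lb.
ΣM about O: M_O − 1550·7.1 − 2850·sin59°·3 = 0 → M_O = 18330 lb·ft.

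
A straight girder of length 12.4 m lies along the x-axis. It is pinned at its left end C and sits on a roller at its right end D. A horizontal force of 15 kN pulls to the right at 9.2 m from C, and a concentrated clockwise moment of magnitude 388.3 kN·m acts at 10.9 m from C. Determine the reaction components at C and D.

Taking moments about C: D_y·12.4 − 388.3 = 0 → D_y = 388.3/12.4 = 31.3145 ≈ 31.31 kN.
ΣF_y = 0: C_y + 31.3145  = 0 → C_y = -31.31 kN.
ΣF_x = 0: C_x + 15 = 0 → C_x = -15.00 kN.

C_x = -15.00 kN, C_y = -31.31 kN, D_y = 31.31 kN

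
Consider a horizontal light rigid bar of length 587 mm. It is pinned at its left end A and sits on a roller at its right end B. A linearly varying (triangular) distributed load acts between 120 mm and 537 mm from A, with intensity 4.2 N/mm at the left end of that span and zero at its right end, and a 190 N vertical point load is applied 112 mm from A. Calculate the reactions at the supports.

Resultant of the triangular load: ½ × 4.2 × 417 = 875.7 N, acting at 259 mm from A (one-third of the span from the peak).
ΣM about A: B_y·587 − (½·4.2·417)·259 − 190·112 = 0 → B_y = 248086.3/587 = 422.634 ≈ 422.6 N.
ΣF_y = 0: A_y + 422.634 − ½·4.2·417 − 190 = 0 → A_y = 643.1 N.
ΣF_x = 0: no horizontal applied forces, so A_x = 0.

A_x = 0, A_y = 643.1 N, B_y = 422.6 N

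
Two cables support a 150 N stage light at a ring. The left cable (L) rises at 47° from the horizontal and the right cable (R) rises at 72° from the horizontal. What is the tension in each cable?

T_L = 53.00 N, T_R = 117.0 N

ΣF_x = 0: −T_L·cos47° + T_R·cos72° = 0 → T_R = 2.20699·T_L.
ΣF_y = 0: T_L·sin47° + T_R·sin72° = 150.
Substitute: T_L·(0.731354 + 2.20699·0.951057) = 150 → T_L = 52.9974 ≈ 53.00 N.
Then T_R = 2.20699 × 52.9974 = 117.0 N.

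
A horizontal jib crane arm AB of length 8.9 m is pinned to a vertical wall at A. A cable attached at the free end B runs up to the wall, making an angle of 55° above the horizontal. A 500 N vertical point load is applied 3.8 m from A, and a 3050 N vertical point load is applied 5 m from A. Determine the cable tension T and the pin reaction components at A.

ΣM about A: T·sin55°·8.9 − 500·3.8 − 3050·5 = 0 → T = 17150/(8.9·0.819152) = 2352.39 ≈ 2352 N.
ΣF_x = 0: A_x − T·cos55° = 0 → A_x = 2352.39 × 0.573576 = 1349 N.
ΣF_y = 0: A_y + T·sin55° − 500 − 3050 = 0 → A_y = 3550 − 2352.39 × 0.819152 = 1623 N.

T = 2352 N, A_x = 1349 N, A_y = 1623 N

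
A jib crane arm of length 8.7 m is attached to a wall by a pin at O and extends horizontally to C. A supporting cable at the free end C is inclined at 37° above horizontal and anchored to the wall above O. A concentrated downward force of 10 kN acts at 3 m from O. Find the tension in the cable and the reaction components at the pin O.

T = 5.730 kN, O_x = 4.576 kN, O_y = 6.552 kN

ΣM about O: T·sin37°·8.7 − 10·3 = 0 → T = 30/(8.7·0.601815) = 5.72979 ≈ 5.730 kN.
ΣF_x = 0: O_x − T·cos37° = 0 → O_x = 5.72979 × 0.798636 = 4.576 kN.
ΣF_y = 0: O_y + T·sin37° − 10 = 0 → O_y = 10 − 5.72979 × 0.601815 = 6.552 kN.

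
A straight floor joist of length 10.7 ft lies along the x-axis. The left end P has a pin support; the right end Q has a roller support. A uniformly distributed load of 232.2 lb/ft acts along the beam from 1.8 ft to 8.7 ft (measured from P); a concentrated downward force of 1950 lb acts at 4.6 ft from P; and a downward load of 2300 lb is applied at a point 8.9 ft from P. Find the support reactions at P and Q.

P_x = 0, P_y = 2315 lb, Q_y = 3538 lb

Resultant of the distributed load: 232.2 × 6.9 = 1602.18 lb at 5.25 ft from P.
Moments about P: Q_y·10.7 − (232.2·6.9)·5.25 − 1950·4.6 − 2300·8.9 = 0 → Q_y = 37851.445/10.7 = 3537.52 ≈ 3538 lb.
ΣF_y = 0: P_y + 3537.52 − 232.2·6.9 − 1950 − 2300 = 0 → P_y = 2315 lb.
ΣF_x = 0: no horizontal applied forces, so P_x = 0.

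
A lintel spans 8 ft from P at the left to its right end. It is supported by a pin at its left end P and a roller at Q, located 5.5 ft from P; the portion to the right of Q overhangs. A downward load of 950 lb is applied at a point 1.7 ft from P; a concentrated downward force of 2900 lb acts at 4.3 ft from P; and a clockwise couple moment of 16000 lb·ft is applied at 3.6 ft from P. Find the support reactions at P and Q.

P_x = 0, P_y = -1620 lb, Q_y = 5470 lb

Taking moments about P: Q_y·5.5 − 950·1.7 − 2900·4.3 − 16000 = 0 → Q_y = 30085/5.5 = 5470 lb.
ΣF_y = 0: P_y + 5470 − 950 − 2900 = 0 → P_y = -1620 lb.
ΣF_x = 0: no horizontal applied forces, so P_x = 0.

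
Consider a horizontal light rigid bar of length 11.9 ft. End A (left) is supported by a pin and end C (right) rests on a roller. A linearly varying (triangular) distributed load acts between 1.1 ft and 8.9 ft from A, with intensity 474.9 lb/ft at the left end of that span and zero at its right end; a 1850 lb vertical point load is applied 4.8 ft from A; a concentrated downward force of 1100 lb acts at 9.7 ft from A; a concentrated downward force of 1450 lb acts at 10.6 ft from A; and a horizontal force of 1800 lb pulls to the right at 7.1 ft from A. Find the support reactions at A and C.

A_x = -1800 lb, A_y = 2742 lb, C_y = 3510 lb

Resultant of the triangular load: ½ × 474.9 × 7.8 = 1852.11 lb, acting at 3.7 ft from A (one-third of the span from the peak).
Taking moments about A: C_y·11.9 − (½·474.9·7.8)·3.7 − 1850·4.8 − 1100·9.7 − 1450·10.6 = 0 → C_y = 41772.807/11.9 = 3510.32 ≈ 3510 lb.
ΣF_y = 0: A_y + 3510.32 − ½·474.9·7.8 − 1850 − 1100 − 1450 = 0 → A_y = 2742 lb.
ΣF_x = 0: A_x + 1800 = 0 → A_x = -1800 lb.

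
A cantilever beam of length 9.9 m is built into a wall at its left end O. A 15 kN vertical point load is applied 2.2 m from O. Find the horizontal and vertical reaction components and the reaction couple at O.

O_x = 0, O_y = 15.00 kN, M_O = 33.00 kN·m

ΣF_x = 0: O_x = 0.
ΣF_y = 0: O_y − 15 = 0 → O_y = 15.00 kN.
ΣM about O: M_O − 15·2.2 = 0 → M_O = 33.00 kN·m.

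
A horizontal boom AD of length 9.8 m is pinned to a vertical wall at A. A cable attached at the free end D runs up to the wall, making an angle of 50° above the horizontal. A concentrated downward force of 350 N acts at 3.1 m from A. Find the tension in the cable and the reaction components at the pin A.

T = 144.5 N, A_x = 92.90 N, A_y = 239.3 N

ΣM about A: T·sin50°·9.8 − 350·3.1 = 0 → T = 1085/(9.8·0.766044) = 144.527 ≈ 144.5 N.
ΣF_x = 0: A_x − T·cos50° = 0 → A_x = 144.527 × 0.642788 = 92.90 N.
ΣF_y = 0: A_y + T·sin50° − 350 = 0 → A_y = 350 − 144.527 × 0.766044 = 239.3 N.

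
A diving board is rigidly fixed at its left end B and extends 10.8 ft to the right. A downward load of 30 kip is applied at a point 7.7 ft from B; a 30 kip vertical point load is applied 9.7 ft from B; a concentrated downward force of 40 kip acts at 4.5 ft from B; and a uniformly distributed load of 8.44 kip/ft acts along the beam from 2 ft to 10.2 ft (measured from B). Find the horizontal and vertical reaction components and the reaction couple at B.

Resultant of the distributed load: 8.44 × 8.2 = 69.208 kip at 6.1 ft from B.
ΣF_x = 0: B_x = 0.
ΣF_y = 0: B_y − 30 − 30 − 40 − 8.44·8.2 = 0 → B_y = 169.2 kip.
ΣM about B: M_B − 30·7.7 − 30·9.7 − 40·4.5 − (8.44·8.2)·6.1 = 0 → M_B = 1124 kip·ft.

B_x = 0, B_y = 169.2 kip, M_B = 1124 kip·ft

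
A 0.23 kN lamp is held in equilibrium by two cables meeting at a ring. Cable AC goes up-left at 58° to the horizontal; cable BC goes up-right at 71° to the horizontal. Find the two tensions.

T_AC = 0.09635 kN, T_BC = 0.1568 kN

ΣF_x = 0: −T_AC·cos58° + T_BC·cos71° = 0 → T_BC = 1.62768·T_AC.
ΣF_y = 0: T_AC·sin58° + T_BC·sin71° = 0.23.
Substitute: T_AC·(0.848048 + 1.62768·0.945519) = 0.23 → T_AC = 0.0963532 ≈ 0.09635 kN.
Then T_BC = 1.62768 × 0.0963532 = 0.1568 kN.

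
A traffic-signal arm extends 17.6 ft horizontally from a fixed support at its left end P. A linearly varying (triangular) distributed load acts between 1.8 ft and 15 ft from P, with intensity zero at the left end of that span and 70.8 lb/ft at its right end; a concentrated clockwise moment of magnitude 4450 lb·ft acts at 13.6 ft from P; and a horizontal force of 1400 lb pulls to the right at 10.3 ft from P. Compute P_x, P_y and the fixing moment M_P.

P_x = -1400 lb, P_y = 467.3 lb, M_P = 9403 lb·ft

Resultant of the triangular load: ½ × 70.8 × 13.2 = 467.28 lb, acting at 10.6 ft from P (one-third of the span from the peak).
ΣF_x = 0: P_x + 1400 = 0 → P_x = -1400 lb.
ΣF_y = 0: P_y − ½·70.8·13.2 = 0 → P_y = 467.3 lb.
ΣM about P: M_P − (½·70.8·13.2)·10.6 − 4450 = 0 → M_P = 9403 lb·ft.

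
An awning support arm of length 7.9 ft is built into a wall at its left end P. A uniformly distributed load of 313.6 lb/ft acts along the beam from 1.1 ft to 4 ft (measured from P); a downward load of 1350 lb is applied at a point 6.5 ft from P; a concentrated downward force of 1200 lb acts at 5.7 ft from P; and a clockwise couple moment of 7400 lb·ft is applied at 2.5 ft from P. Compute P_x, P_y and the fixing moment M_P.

P_x = 0, P_y = 3459 lb, M_P = 25330 lb·ft

Resultant of the distributed load: 313.6 × 2.9 = 909.44 lb at 2.55 ft from P.
ΣF_x = 0: P_x = 0.
ΣF_y = 0: P_y − 313.6·2.9 − 1350 − 1200 = 0 → P_y = 3459 lb.
ΣM about P: M_P − (313.6·2.9)·2.55 − 1350·6.5 − 1200·5.7 − 7400 = 0 → M_P = 25330 lb·ft.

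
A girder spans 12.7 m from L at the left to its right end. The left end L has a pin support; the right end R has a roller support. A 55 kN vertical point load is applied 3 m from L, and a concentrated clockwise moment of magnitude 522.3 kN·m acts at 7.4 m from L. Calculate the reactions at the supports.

ΣM about L: R_y·12.7 − 55·3 − 522.3 = 0 → R_y = 687.3/12.7 = 54.1181 ≈ 54.12 kN.
ΣF_y = 0: L_y + 54.1181 − 55 = 0 → L_y = 0.8819 kN.
ΣF_x = 0: no horizontal applied forces, so L_x = 0.

L_x = 0, L_y = 0.8819 kN, R_y = 54.12 kN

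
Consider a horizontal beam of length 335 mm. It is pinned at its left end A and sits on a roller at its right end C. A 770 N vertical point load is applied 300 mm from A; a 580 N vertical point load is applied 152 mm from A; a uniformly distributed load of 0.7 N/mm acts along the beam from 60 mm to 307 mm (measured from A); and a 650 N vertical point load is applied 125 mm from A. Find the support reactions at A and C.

Resultant of the distributed load: 0.7 × 247 = 172.9 N at 183.5 mm from A.
Moments about A: C_y·335 − 770·300 − 580·152 − (0.7·247)·183.5 − 650·125 = 0 → C_y = 432137.15/335 = 1289.96 ≈ 1290 N.
ΣF_y = 0: A_y + 1289.96 − 770 − 580 − 0.7·247 − 650 = 0 → A_y = 882.9 N.
ΣF_x = 0: no horizontal applied forces, so A_x = 0.

A_x = 0, A_y = 882.9 N, C_y = 1290 N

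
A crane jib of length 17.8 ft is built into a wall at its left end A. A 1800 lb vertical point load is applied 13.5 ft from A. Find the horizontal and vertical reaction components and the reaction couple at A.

ΣF_x = 0: A_x = 0.
ΣF_y = 0: A_y − 1800 = 0 → A_y = 1800 lb.
ΣM about A: M_A − 1800·13.5 = 0 → M_A = 24300 lb·ft.

A_x = 0, A_y = 1800 lb, M_A = 24300 lb·ft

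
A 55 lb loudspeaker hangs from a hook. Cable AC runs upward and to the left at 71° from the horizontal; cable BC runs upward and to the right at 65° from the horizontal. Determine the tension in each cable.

T_AC = 33.46 lb, T_BC = 25.78 lb

ΣF_x = 0: −T_AC·cos71° + T_BC·cos65° = 0 → T_BC = 0.77036·T_AC.
ΣF_y = 0: T_AC·sin71° + T_BC·sin65° = 55.
Substitute: T_AC·(0.945519 + 0.77036·0.906308) = 55 → T_AC = 33.461 ≈ 33.46 lb.
Then T_BC = 0.77036 × 33.461 = 25.78 lb.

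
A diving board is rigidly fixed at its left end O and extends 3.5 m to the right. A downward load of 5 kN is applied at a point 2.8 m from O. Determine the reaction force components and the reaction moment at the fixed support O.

O_x = 0, O_y = 5.000 kN, M_O = 14.00 kN·m

ΣF_x = 0: O_x = 0.
ΣF_y = 0: O_y − 5 = 0 → O_y = 5.000 kN.
ΣM about O: M_O − 5·2.8 = 0 → M_O = 14.00 kN·m.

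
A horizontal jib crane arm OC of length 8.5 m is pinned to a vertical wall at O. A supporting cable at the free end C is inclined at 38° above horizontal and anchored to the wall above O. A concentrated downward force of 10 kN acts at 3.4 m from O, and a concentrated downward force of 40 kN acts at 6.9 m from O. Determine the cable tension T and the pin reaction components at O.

T = 59.24 kN, O_x = 46.68 kN, O_y = 13.53 kN

ΣM about O: T·sin38°·8.5 − 10·3.4 − 40·6.9 = 0 → T = 310/(8.5·0.615661) = 59.2381 ≈ 59.24 kN.
ΣF_x = 0: O_x − T·cos38° = 0 → O_x = 59.2381 × 0.788011 = 46.68 kN.
ΣF_y = 0: O_y + T·sin38° − 10 − 40 = 0 → O_y = 50 − 59.2381 × 0.615661 = 13.53 kN.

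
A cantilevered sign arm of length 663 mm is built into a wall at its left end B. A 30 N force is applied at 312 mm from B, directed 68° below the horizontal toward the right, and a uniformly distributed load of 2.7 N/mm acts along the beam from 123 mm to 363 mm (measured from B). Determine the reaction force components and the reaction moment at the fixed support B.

Resultant of the distributed load: 2.7 × 240 = 648 N at 243 mm from B.
ΣF_x = 0: B_x + 30·cos68° = 0 → B_x = -11.24 N.
ΣF_y = 0: B_y − 30·sin68° − 2.7·240 = 0 → B_y = 675.8 N.
ΣM about B: M_B − 30·sin68°·312 − (2.7·240)·243 = 0 → M_B = 166100 N·mm.

B_x = -11.24 N, B_y = 675.8 N, M_B = 166100 N·mm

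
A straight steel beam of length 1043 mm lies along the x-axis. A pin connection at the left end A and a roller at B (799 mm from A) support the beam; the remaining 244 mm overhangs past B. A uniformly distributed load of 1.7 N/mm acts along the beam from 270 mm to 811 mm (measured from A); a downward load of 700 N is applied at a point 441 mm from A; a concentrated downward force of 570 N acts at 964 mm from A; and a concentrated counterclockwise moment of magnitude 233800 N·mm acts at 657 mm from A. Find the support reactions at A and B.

Resultant of the distributed load: 1.7 × 541 = 919.7 N at 540.5 mm from A.
Moments about A: B_y·799 − (1.7·541)·540.5 − 700·441 − 570·964 + 233800 = 0 → B_y = 1121477.85/799 = 1403.6 ≈ 1404 N.
ΣF_y = 0: A_y + 1403.6 − 1.7·541 − 700 − 570 = 0 → A_y = 786.1 N.
ΣF_x = 0: no horizontal applied forces, so A_x = 0.

A_x = 0, A_y = 786.1 N, B_y = 1404 N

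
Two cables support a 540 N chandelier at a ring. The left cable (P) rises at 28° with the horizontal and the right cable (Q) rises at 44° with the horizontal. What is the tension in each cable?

T_P = 408.4 N, T_Q = 501.3 N

ΣF_x = 0: −T_P·cos28° + T_Q·cos44° = 0 → T_Q = 1.22744·T_P.
ΣF_y = 0: T_P·sin28° + T_Q·sin44° = 540.
Substitute: T_P·(0.469472 + 1.22744·0.694658) = 540 → T_P = 408.434 ≈ 408.4 N.
Then T_Q = 1.22744 × 408.434 = 501.3 N.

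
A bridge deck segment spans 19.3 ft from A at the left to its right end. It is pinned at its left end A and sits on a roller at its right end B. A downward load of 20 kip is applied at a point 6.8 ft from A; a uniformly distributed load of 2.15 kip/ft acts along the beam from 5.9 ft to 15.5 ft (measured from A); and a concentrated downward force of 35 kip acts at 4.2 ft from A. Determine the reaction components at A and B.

Resultant of the distributed load: 2.15 × 9.6 = 20.64 kip at 10.7 ft from A.
ΣM about A: B_y·19.3 − 20·6.8 − (2.15·9.6)·10.7 − 35·4.2 = 0 → B_y = 503.848/19.3 = 26.1061 ≈ 26.11 kip.
ΣF_y = 0: A_y + 26.1061 − 20 − 2.15·9.6 − 35 = 0 → A_y = 49.53 kip.
ΣF_x = 0: no horizontal applied forces, so A_x = 0.

A_x = 0, A_y = 49.53 kip, B_y = 26.11 kip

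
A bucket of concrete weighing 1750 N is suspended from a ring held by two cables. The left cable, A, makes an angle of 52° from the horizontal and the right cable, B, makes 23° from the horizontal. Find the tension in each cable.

ΣF_x = 0: −T_A·cos52° + T_B·cos23° = 0 → T_B = 0.66883·T_A.
ΣF_y = 0: T_A·sin52° + T_B·sin23° = 1750.
Substitute: T_A·(0.788011 + 0.66883·0.390731) = 1750 → T_A = 1667.71 ≈ 1668 N.
Then T_B = 0.66883 × 1667.71 = 1115 N.

T_A = 1668 N, T_B = 1115 N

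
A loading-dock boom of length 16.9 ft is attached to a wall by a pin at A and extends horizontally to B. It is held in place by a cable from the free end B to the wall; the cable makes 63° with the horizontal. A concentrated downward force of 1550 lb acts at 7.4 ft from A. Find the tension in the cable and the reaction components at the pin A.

T = 761.7 lb, A_x = 345.8 lb, A_y = 871.3 lb

ΣM about A: T·sin63°·16.9 − 1550·7.4 = 0 → T = 11470/(16.9·0.891007) = 761.72 ≈ 761.7 lb.
ΣF_x = 0: A_x − T·cos63° = 0 → A_x = 761.72 × 0.45399 = 345.8 lb.
ΣF_y = 0: A_y + T·sin63° − 1550 = 0 → A_y = 1550 − 761.72 × 0.891007 = 871.3 lb.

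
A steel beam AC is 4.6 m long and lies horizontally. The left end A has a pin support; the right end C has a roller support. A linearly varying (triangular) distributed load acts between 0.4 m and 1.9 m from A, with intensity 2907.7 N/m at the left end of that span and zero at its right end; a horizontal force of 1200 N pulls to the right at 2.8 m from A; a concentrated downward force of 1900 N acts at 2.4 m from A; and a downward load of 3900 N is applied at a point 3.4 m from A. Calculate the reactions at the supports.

A_x = -1200 N, A_y = 3680 N, C_y = 4301 N

Resultant of the triangular load: ½ × 2907.7 × 1.5 = 2180.775 N, acting at 0.9 m from A (one-third of the span from the peak).
ΣM about A: C_y·4.6 − (½·2907.7·1.5)·0.9 − 1900·2.4 − 3900·3.4 = 0 → C_y = 19782.6975/4.6 = 4300.59 ≈ 4301 N.
ΣF_y = 0: A_y + 4300.59 − ½·2907.7·1.5 − 1900 − 3900 = 0 → A_y = 3680 N.
ΣF_x = 0: A_x + 1200 = 0 → A_x = -1200 N.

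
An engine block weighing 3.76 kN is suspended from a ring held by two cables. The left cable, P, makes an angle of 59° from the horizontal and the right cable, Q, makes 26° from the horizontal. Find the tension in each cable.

T_P = 3.392 kN, T_Q = 1.944 kN

ΣF_x = 0: −T_P·cos59° + T_Q·cos26° = 0 → T_Q = 0.573032·T_P.
ΣF_y = 0: T_P·sin59° + T_Q·sin26° = 3.76.
Substitute: T_P·(0.857167 + 0.573032·0.438371) = 3.76 → T_P = 3.39238 ≈ 3.392 kN.
Then T_Q = 0.573032 × 3.39238 = 1.944 kN.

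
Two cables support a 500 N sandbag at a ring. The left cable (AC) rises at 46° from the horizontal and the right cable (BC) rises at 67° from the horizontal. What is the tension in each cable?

ΣF_x = 0: −T_AC·cos46° + T_BC·cos67° = 0 → T_BC = 1.77784·T_AC.
ΣF_y = 0: T_AC·sin46° + T_BC·sin67° = 500.
Substitute: T_AC·(0.71934 + 1.77784·0.920505) = 500 → T_AC = 212.238 ≈ 212.2 N.
Then T_BC = 1.77784 × 212.238 = 377.3 N.

T_AC = 212.2 N, T_BC = 377.3 N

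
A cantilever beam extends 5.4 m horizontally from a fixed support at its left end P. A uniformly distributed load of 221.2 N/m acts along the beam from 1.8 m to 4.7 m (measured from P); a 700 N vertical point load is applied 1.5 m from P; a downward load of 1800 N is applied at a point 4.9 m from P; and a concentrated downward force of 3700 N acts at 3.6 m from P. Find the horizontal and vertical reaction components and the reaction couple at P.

Resultant of the distributed load: 221.2 × 2.9 = 641.48 N at 3.25 m from P.
ΣF_x = 0: P_x = 0.
ΣF_y = 0: P_y − 221.2·2.9 − 700 − 1800 − 3700 = 0 → P_y = 6841 N.
ΣM about P: M_P − (221.2·2.9)·3.25 − 700·1.5 − 1800·4.9 − 3700·3.6 = 0 → M_P = 25270 N·m.

P_x = 0, P_y = 6841 N, M_P = 25270 N·m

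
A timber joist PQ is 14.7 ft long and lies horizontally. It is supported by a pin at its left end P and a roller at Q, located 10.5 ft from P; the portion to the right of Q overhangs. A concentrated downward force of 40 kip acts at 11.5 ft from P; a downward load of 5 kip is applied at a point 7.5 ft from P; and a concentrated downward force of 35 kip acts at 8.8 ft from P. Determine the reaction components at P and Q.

Moments about P: Q_y·10.5 − 40·11.5 − 5·7.5 − 35·8.8 = 0 → Q_y = 805.5/10.5 = 76.7143 ≈ 76.71 kip.
ΣF_y = 0: P_y + 76.7143 − 40 − 5 − 35 = 0 → P_y = 3.286 kip.
ΣF_x = 0: no horizontal applied forces, so P_x = 0.

P_x = 0, P_y = 3.286 kip, Q_y = 76.71 kip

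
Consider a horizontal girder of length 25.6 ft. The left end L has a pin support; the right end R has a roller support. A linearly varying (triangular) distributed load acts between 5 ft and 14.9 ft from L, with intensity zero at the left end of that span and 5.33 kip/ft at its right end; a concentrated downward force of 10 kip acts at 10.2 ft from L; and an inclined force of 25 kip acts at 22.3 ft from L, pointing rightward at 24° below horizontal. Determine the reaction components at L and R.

Resultant of the triangular load: ½ × 5.33 × 9.9 = 26.3835 kip, acting at 11.6 ft from L (one-third of the span from the peak).
Moments about L: R_y·25.6 − (½·5.33·9.9)·11.6 − 10·10.2 − 25·sin24°·22.3 = 0 → R_y = 634.804/25.6 = 24.797 ≈ 24.80 kip.
ΣF_y = 0: L_y + 24.797 − ½·5.33·9.9 − 10 − 25·sin24° = 0 → L_y = 21.75 kip.
ΣF_x = 0: L_x + 25·cos24° = 0 → L_x = -22.84 kip.

L_x = -22.84 kip, L_y = 21.75 kip, R_y = 24.80 kip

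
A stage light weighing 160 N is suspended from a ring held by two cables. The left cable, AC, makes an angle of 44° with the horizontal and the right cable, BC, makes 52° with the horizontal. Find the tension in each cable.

T_AC = 99.05 N, T_BC = 115.7 N

ΣF_x = 0: −T_AC·cos44° + T_BC·cos52° = 0 → T_BC = 1.1684·T_AC.
ΣF_y = 0: T_AC·sin44° + T_BC·sin52° = 160.
Substitute: T_AC·(0.694658 + 1.1684·0.788011) = 160 → T_AC = 99.0485 ≈ 99.05 N.
Then T_BC = 1.1684 × 99.0485 = 115.7 N.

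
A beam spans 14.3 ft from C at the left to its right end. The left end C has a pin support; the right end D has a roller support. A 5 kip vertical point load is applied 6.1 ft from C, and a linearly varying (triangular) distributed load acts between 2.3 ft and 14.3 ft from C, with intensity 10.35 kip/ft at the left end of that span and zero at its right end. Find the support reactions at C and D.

C_x = 0, C_y = 37.61 kip, D_y = 29.49 kip

Resultant of the triangular load: ½ × 10.35 × 12 = 62.1 kip, acting at 6.3 ft from C (one-third of the span from the peak).
ΣM about C: D_y·14.3 − 5·6.1 − (½·10.35·12)·6.3 = 0 → D_y = 421.73/14.3 = 29.4916 ≈ 29.49 kip.
ΣF_y = 0: C_y + 29.4916 − 5 − ½·10.35·12 = 0 → C_y = 37.61 kip.
ΣF_x = 0: no horizontal applied forces, so C_x = 0.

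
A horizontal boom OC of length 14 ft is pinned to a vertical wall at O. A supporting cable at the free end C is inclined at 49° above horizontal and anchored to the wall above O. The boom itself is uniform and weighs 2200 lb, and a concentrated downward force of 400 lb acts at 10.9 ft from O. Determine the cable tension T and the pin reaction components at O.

T = 1870 lb, O_x = 1227 lb, O_y = 1189 lb

ΣM about O: T·sin49°·14 − 2200·7 − 400·10.9 = 0 → T = 19760/(14·0.75471) = 1870.16 ≈ 1870 lb.
ΣF_x = 0: O_x − T·cos49° = 0 → O_x = 1870.16 × 0.656059 = 1227 lb.
ΣF_y = 0: O_y + T·sin49° − 2200 − 400 = 0 → O_y = 2600 − 1870.16 × 0.75471 = 1189 lb.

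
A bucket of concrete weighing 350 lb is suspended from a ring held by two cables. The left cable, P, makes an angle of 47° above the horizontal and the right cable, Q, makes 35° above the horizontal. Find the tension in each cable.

T_P = 289.5 lb, T_Q = 241.0 lb

ΣF_x = 0: −T_P·cos47° + T_Q·cos35° = 0 → T_Q = 0.832566·T_P.
ΣF_y = 0: T_P·sin47° + T_Q·sin35° = 350.
Substitute: T_P·(0.731354 + 0.832566·0.573576) = 350 → T_P = 289.521 ≈ 289.5 lb.
Then T_Q = 0.832566 × 289.521 = 241.0 lb.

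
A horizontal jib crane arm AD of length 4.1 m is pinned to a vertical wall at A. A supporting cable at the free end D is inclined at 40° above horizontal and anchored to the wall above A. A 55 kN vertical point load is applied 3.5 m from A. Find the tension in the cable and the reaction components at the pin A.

T = 73.04 kN, A_x = 55.95 kN, A_y = 8.049 kN

ΣM about A: T·sin40°·4.1 − 55·3.5 = 0 → T = 192.5/(4.1·0.642788) = 73.0431 ≈ 73.04 kN.
ΣF_x = 0: A_x − T·cos40° = 0 → A_x = 73.0431 × 0.766044 = 55.95 kN.
ΣF_y = 0: A_y + T·sin40° − 55 = 0 → A_y = 55 − 73.0431 × 0.642788 = 8.049 kN.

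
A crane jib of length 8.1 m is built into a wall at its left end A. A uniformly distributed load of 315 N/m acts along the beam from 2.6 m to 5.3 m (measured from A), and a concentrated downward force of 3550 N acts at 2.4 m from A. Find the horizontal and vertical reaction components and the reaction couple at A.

Resultant of the distributed load: 315 × 2.7 = 850.5 N at 3.95 m from A.
ΣF_x = 0: A_x = 0.
ΣF_y = 0: A_y − 315·2.7 − 3550 = 0 → A_y = 4400 N.
ΣM about A: M_A − (315·2.7)·3.95 − 3550·2.4 = 0 → M_A = 11880 N·m.

A_x = 0, A_y = 4400 N, M_A = 11880 N·m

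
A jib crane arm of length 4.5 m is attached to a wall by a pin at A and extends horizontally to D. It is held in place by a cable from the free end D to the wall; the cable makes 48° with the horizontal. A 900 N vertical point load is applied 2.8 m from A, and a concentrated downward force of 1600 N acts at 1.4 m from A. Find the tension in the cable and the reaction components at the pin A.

T = 1423 N, A_x = 952.4 N, A_y = 1442 N

ΣM about A: T·sin48°·4.5 − 900·2.8 − 1600·1.4 = 0 → T = 4760/(4.5·0.743145) = 1423.38 ≈ 1423 N.
ΣF_x = 0: A_x − T·cos48° = 0 → A_x = 1423.38 × 0.669131 = 952.4 N.
ΣF_y = 0: A_y + T·sin48° − 900 − 1600 = 0 → A_y = 2500 − 1423.38 × 0.743145 = 1442 N.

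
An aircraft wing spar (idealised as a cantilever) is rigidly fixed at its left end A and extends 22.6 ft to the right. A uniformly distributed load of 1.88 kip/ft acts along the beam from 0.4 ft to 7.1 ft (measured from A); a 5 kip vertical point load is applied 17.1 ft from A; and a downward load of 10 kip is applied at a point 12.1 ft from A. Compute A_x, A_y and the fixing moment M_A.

Resultant of the distributed load: 1.88 × 6.7 = 12.596 kip at 3.75 ft from A.
ΣF_x = 0: A_x = 0.
ΣF_y = 0: A_y − 1.88·6.7 − 5 − 10 = 0 → A_y = 27.60 kip.
ΣM about A: M_A − (1.88·6.7)·3.75 − 5·17.1 − 10·12.1 = 0 → M_A = 253.7 kip·ft.

A_x = 0, A_y = 27.60 kip, M_A = 253.7 kip·ft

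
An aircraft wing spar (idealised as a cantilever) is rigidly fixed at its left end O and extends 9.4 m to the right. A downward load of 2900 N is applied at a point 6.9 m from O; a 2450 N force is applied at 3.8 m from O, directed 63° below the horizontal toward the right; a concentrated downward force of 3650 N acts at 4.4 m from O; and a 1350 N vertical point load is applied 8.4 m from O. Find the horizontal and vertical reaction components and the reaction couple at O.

ΣF_x = 0: O_x + 2450·cos63° = 0 → O_x = -1112 N.
ΣF_y = 0: O_y − 2900 − 2450·sin63° − 3650 − 1350 = 0 → O_y = 10080 N.
ΣM about O: M_O − 2900·6.9 − 2450·sin63°·3.8 − 3650·4.4 − 1350·8.4 = 0 → M_O = 55710 N·m.

O_x = -1112 N, O_y = 10080 N, M_O = 55710 N·m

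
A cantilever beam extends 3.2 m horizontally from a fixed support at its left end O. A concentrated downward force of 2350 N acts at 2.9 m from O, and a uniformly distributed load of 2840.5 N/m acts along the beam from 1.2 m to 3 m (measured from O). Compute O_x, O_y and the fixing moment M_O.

Resultant of the distributed load: 2840.5 × 1.8 = 5112.9 N at 2.1 m from O.
ΣF_x = 0: O_x = 0.
ΣF_y = 0: O_y − 2350 − 2840.5·1.8 = 0 → O_y = 7463 N.
ΣM about O: M_O − 2350·2.9 − (2840.5·1.8)·2.1 = 0 → M_O = 17550 N·m.

O_x = 0, O_y = 7463 N, M_O = 17550 N·m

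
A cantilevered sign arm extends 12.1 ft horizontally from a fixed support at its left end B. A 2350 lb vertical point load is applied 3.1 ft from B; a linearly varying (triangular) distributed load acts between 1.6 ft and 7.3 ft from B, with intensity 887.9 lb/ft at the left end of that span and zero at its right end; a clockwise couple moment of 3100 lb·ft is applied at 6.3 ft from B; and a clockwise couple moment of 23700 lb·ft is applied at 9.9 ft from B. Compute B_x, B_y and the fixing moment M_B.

B_x = 0, B_y = 4881 lb, M_B = 42940 lb·ft

Resultant of the triangular load: ½ × 887.9 × 5.7 = 2530.515 lb, acting at 3.5 ft from B (one-third of the span from the peak).
ΣF_x = 0: B_x = 0.
ΣF_y = 0: B_y − 2350 − ½·887.9·5.7 = 0 → B_y = 4881 lb.
ΣM about B: M_B − 2350·3.1 − (½·887.9·5.7)·3.5 − 3100 − 23700 = 0 → M_B = 42940 lb·ft.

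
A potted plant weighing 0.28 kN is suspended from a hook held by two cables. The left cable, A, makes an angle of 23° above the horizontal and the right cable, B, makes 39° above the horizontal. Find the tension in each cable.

T_A = 0.2464 kN, T_B = 0.2919 kN

ΣF_x = 0: −T_A·cos23° + T_B·cos39° = 0 → T_B = 1.18447·T_A.
ΣF_y = 0: T_A·sin23° + T_B·sin39° = 0.28.
Substitute: T_A·(0.390731 + 1.18447·0.62932) = 0.28 → T_A = 0.246448 ≈ 0.2464 kN.
Then T_B = 1.18447 × 0.246448 = 0.2919 kN.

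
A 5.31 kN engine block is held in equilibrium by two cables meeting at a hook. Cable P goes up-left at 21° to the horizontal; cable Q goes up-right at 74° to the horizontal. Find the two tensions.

T_P = 1.469 kN, T_Q = 4.976 kN

ΣF_x = 0: −T_P·cos21° + T_Q·cos74° = 0 → T_Q = 3.38699·T_P.
ΣF_y = 0: T_P·sin21° + T_Q·sin74° = 5.31.
Substitute: T_P·(0.358368 + 3.38699·0.961262) = 5.31 → T_P = 1.46922 ≈ 1.469 kN.
Then T_Q = 3.38699 × 1.46922 = 4.976 kN.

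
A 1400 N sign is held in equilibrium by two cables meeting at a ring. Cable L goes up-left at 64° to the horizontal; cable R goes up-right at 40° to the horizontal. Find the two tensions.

T_L = 1105 N, T_R = 632.5 N

ΣF_x = 0: −T_L·cos64° + T_R·cos40° = 0 → T_R = 0.572253·T_L.
ΣF_y = 0: T_L·sin64° + T_R·sin40° = 1400.
Substitute: T_L·(0.898794 + 0.572253·0.642788) = 1400 → T_L = 1105.29 ≈ 1105 N.
Then T_R = 0.572253 × 1105.29 = 632.5 N.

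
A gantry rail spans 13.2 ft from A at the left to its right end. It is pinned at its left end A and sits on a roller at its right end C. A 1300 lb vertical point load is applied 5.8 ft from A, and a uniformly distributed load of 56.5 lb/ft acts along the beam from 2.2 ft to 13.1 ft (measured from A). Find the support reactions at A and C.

Resultant of the distributed load: 56.5 × 10.9 = 615.85 lb at 7.65 ft from A.
Taking moments about A: C_y·13.2 − 1300·5.8 − (56.5·10.9)·7.65 = 0 → C_y = 12251.2525/13.2 = 928.125 ≈ 928.1 lb.
ΣF_y = 0: A_y + 928.125 − 1300 − 56.5·10.9 = 0 → A_y = 987.7 lb.
ΣF_x = 0: no horizontal applied forces, so A_x = 0.

A_x = 0, A_y = 987.7 lb, C_y = 928.1 lb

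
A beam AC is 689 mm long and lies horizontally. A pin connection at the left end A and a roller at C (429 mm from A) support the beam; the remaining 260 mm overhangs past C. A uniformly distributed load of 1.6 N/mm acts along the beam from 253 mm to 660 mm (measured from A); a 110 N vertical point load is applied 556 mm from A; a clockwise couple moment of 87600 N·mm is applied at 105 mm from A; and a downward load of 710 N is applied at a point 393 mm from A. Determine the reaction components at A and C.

A_x = 0, A_y = -218.9 N, C_y = 1690 N

Resultant of the distributed load: 1.6 × 407 = 651.2 N at 456.5 mm from A.
ΣM about A: C_y·429 − (1.6·407)·456.5 − 110·556 − 87600 − 710·393 = 0 → C_y = 725062.8/429 = 1690.12 ≈ 1690 N.
ΣF_y = 0: A_y + 1690.12 − 1.6·407 − 110 − 710 = 0 → A_y = -218.9 N.
ΣF_x = 0: no horizontal applied forces, so A_x = 0.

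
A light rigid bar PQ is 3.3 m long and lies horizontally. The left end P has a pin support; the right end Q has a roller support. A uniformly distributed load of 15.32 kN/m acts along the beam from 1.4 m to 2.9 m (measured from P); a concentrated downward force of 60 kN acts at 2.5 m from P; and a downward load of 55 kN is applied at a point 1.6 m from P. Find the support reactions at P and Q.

P_x = 0, P_y = 50.89 kN, Q_y = 87.09 kN

Resultant of the distributed load: 15.32 × 1.5 = 22.98 kN at 2.15 m from P.
ΣM about P: Q_y·3.3 − (15.32·1.5)·2.15 − 60·2.5 − 55·1.6 = 0 → Q_y = 287.407/3.3 = 87.093 ≈ 87.09 kN.
ΣF_y = 0: P_y + 87.093 − 15.32·1.5 − 60 − 55 = 0 → P_y = 50.89 kN.
ΣF_x = 0: no horizontal applied forces, so P_x = 0.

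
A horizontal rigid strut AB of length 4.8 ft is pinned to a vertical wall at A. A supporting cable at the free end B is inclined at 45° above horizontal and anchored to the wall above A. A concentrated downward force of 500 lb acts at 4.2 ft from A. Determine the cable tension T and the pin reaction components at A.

T = 618.7 lb, A_x = 437.5 lb, A_y = 62.50 lb

ΣM about A: T·sin45°·4.8 − 500·4.2 = 0 → T = 2100/(4.8·0.707107) = 618.718 ≈ 618.7 lb.
ΣF_x = 0: A_x − T·cos45° = 0 → A_x = 618.718 × 0.707107 = 437.5 lb.
ΣF_y = 0: A_y + T·sin45° − 500 = 0 → A_y = 500 − 618.718 × 0.707107 = 62.50 lb.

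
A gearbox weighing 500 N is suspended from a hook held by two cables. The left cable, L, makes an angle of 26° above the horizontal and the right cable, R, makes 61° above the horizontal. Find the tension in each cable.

ΣF_x = 0: −T_L·cos26° + T_R·cos61° = 0 → T_R = 1.85391·T_L.
ΣF_y = 0: T_L·sin26° + T_R·sin61° = 500.
Substitute: T_L·(0.438371 + 1.85391·0.87462) = 500 → T_L = 242.738 ≈ 242.7 N.
Then T_R = 1.85391 × 242.738 = 450.0 N.

T_L = 242.7 N, T_R = 450.0 N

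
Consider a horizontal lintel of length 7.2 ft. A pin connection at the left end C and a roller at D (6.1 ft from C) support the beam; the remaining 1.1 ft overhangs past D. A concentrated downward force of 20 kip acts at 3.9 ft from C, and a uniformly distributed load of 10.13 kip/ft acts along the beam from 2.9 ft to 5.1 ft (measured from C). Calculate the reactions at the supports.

Resultant of the distributed load: 10.13 × 2.2 = 22.286 kip at 4 ft from C.
Moments about C: D_y·6.1 − 20·3.9 − (10.13·2.2)·4 = 0 → D_y = 167.144/6.1 = 27.4007 ≈ 27.40 kip.
ΣF_y = 0: C_y + 27.4007 − 20 − 10.13·2.2 = 0 → C_y = 14.89 kip.
ΣF_x = 0: no horizontal applied forces, so C_x = 0.

C_x = 0, C_y = 14.89 kip, D_y = 27.40 kip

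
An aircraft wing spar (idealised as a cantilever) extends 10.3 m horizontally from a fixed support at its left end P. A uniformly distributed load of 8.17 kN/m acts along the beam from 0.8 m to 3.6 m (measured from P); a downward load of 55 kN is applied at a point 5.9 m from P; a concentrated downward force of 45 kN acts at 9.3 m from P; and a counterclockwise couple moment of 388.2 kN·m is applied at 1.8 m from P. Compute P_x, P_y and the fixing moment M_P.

P_x = 0, P_y = 122.9 kN, M_P = 405.1 kN·m

Resultant of the distributed load: 8.17 × 2.8 = 22.876 kN at 2.2 m from P.
ΣF_x = 0: P_x = 0.
ΣF_y = 0: P_y − 8.17·2.8 − 55 − 45 = 0 → P_y = 122.9 kN.
ΣM about P: M_P − (8.17·2.8)·2.2 − 55·5.9 − 45·9.3 + 388.2 = 0 → M_P = 405.1 kN·m.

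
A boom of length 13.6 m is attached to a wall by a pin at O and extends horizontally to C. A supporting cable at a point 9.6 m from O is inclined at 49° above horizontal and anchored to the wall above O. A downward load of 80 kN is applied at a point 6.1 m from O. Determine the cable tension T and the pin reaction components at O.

T = 67.35 kN, O_x = 44.19 kN, O_y = 29.17 kN

ΣM about O: T·sin49°·9.6 − 80·6.1 = 0 → T = 488/(9.6·0.75471) = 67.3548 ≈ 67.35 kN.
ΣF_x = 0: O_x − T·cos49° = 0 → O_x = 67.3548 × 0.656059 = 44.19 kN.
ΣF_y = 0: O_y + T·sin49° − 80 = 0 → O_y = 80 − 67.3548 × 0.75471 = 29.17 kN.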